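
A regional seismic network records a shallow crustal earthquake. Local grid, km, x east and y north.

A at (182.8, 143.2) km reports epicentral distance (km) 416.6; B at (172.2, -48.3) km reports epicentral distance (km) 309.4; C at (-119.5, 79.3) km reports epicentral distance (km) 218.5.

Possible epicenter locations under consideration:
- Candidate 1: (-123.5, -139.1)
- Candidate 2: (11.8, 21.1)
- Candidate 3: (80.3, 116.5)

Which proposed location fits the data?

Candidate 1

For each candidate, compare |candidate − station| to the reported distance:
Candidate 1: residuals A 0.1, B 0.1, C 0.1 → max 0.1 km
Candidate 2: residuals A 206.5, B 134.6, C 74.9 → max 206.5 km
Candidate 3: residuals A 310.7, B 120.7, C 15.3 → max 310.7 km
Only Candidate 1 has all residuals ≈ 0.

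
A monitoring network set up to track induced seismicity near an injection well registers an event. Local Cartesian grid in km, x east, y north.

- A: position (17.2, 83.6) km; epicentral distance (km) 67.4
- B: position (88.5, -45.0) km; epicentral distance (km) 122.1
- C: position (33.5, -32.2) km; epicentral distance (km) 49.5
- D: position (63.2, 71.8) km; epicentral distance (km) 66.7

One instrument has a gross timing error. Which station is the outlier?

Solve using three stations at a time. Using A, C, D (subtract circle equations pairwise → linear system) gives (x, y) ≈ (25.6, 16.7).
Distances from that point to each station vs reported:
  A: calculated 67.4 vs reported 67.4 → residual 0.0 km
  B: calculated 88.1 vs reported 122.1 → residual 34.0 km
  C: calculated 49.5 vs reported 49.5 → residual 0.0 km
  D: calculated 66.7 vs reported 66.7 → residual 0.0 km
A, C, D are mutually consistent (residuals ≈ 0); B is off by 34.0 km.

B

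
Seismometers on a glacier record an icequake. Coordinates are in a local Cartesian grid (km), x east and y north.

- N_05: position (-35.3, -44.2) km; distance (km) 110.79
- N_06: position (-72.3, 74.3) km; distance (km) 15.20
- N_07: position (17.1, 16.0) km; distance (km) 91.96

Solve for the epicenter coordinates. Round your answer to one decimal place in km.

Circle about each station: (x + 35.3)² + (y + 44.2)² = 110.79²; (x + 72.3)² + (y − 74.3)² = 15.20²; (x − 17.1)² + (y − 16.0)² = 91.96².
Subtracting pairs of circle equations eliminates x²+y² and gives linear equations (the radical axes):
-74.0 x + 237.0 y = 19591.43
104.8 x + 120.4 y = 1166.46
Solving the 2×2 system: x ≈ -61.7, y ≈ 63.4 km.
Check against N_05 (with the unrounded x, y): √((x + 35.3)²+(y + 44.2)²) = 110.79 ≈ 110.79 km. ✓

(-61.7, 63.4)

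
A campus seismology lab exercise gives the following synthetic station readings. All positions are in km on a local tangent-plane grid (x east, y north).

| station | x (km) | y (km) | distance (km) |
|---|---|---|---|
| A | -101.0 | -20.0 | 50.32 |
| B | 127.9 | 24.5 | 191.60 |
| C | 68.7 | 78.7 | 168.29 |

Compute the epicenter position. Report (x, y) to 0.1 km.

Circle about each station: (x + 101.0)² + (y + 20.0)² = 50.32²; (x − 127.9)² + (y − 24.5)² = 191.60²; (x − 68.7)² + (y − 78.7)² = 168.29².
Subtracting pairs of circle equations eliminates x²+y² and gives linear equations (the radical axes):
457.8 x + 89.0 y = -27820.80
339.4 x + 197.4 y = -25477.04
Solving the 2×2 system: x ≈ -53.6, y ≈ -36.9 km.

x ≈ -53.6 km, y ≈ -36.9 km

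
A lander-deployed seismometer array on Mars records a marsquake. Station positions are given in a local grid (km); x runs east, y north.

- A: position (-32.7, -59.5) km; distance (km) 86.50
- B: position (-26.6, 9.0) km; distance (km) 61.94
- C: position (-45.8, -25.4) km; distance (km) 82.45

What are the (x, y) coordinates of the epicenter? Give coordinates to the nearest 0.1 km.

x ≈ 33.9 km, y ≈ -4.3 km

Circle about each station: (x + 32.7)² + (y + 59.5)² = 86.50²; (x + 26.6)² + (y − 9.0)² = 61.94²; (x + 45.8)² + (y + 25.4)² = 82.45².
Subtracting the A equation from the B and C equations removes the quadratic terms:
12.2 x + 137.0 y = -175.29
-26.2 x + 68.2 y = -1182.49
Solving the 2×2 system: x ≈ 33.9, y ≈ -4.3 km.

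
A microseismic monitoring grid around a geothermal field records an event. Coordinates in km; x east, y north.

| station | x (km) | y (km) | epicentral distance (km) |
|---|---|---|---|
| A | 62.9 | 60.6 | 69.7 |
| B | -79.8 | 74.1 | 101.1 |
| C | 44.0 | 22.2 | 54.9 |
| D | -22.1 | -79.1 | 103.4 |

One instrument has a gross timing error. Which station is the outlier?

C

Solve using three stations at a time. Using A, B, D (subtract circle equations pairwise → linear system) gives (x, y) ≈ (5.9, 20.4).
Distances from that point to each station vs reported:
  A: calculated 69.7 vs reported 69.7 → residual 0.0 km
  B: calculated 101.1 vs reported 101.1 → residual 0.0 km
  C: calculated 38.1 vs reported 54.9 → residual 16.8 km
  D: calculated 103.4 vs reported 103.4 → residual 0.0 km
A, B, D are mutually consistent (residuals ≈ 0); C is off by 16.8 km.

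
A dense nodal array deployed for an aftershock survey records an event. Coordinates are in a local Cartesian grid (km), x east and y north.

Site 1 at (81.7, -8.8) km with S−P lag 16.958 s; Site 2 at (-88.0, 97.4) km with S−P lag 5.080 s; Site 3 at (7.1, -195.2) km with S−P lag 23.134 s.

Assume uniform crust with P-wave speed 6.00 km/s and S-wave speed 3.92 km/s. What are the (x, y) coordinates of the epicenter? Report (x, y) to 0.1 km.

-103.2 km east, 42.0 km north

Distance from S−P lag: d = Δt · v_P v_S / (v_P − v_S) = Δt · (6.00·3.92)/(6.00−3.92) ≈ 11.3077·Δt.
So d_Site 1 = 191.76, d_Site 2 = 57.44, d_Site 3 = 261.59 km.
Circle about each station: (x − 81.7)² + (y + 8.8)² = 191.76²; (x + 88.0)² + (y − 97.4)² = 57.44²; (x − 7.1)² + (y + 195.2)² = 261.59².
Subtracting pairs of circle equations eliminates x²+y² and gives linear equations (the radical axes):
-339.4 x + 212.4 y = 43950.97
-149.2 x − 372.8 y = -256.31
Solving the 2×2 system: x ≈ -103.2, y ≈ 42.0 km.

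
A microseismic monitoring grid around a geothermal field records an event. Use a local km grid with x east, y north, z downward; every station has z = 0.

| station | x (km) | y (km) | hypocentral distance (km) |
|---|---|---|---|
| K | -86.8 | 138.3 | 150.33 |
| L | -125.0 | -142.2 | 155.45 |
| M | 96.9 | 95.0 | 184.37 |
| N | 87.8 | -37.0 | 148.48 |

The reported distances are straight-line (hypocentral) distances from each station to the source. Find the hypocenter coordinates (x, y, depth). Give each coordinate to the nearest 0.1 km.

Each station gives a sphere (x−x_i)² + (y−y_i)² + z² = d_i² (stations at z=0).
Subtracting the K sphere from L and M: z² cancels, leaving linear equations in x and y:
-76.4 x − 561.0 y = 7619.12
367.4 x − 86.6 y = -19639.71
Solving: x ≈ -54.895, y ≈ -6.105 km (keep extra digits for the depth step; rounded: -54.9, -6.1).
Then from the K sphere: z² = 150.33² − (x + 86.8)² − (y − 138.3)² with x = -54.895, y = -6.105, so z ≈ 26.988 ≈ 27.0 km.

(-54.9, -6.1, 27.0)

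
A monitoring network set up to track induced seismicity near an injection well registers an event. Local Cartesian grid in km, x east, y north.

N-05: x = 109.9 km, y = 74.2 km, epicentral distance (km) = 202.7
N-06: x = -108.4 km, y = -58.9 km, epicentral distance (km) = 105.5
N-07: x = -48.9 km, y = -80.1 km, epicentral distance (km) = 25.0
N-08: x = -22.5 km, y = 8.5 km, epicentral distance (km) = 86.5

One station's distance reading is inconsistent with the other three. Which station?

Solve using three stations at a time. Using N-05, N-07, N-08 (subtract circle equations pairwise → linear system) gives (x, y) ≈ (-24.0, -78.0).
Distances from that point to each station vs reported:
  N-05: calculated 202.7 vs reported 202.7 → residual 0.0 km
  N-06: calculated 86.5 vs reported 105.5 → residual 19.0 km
  N-07: calculated 25.0 vs reported 25.0 → residual 0.0 km
  N-08: calculated 86.5 vs reported 86.5 → residual 0.0 km
N-05, N-07, N-08 are mutually consistent (residuals ≈ 0); N-06 is off by 19.0 km.

N-06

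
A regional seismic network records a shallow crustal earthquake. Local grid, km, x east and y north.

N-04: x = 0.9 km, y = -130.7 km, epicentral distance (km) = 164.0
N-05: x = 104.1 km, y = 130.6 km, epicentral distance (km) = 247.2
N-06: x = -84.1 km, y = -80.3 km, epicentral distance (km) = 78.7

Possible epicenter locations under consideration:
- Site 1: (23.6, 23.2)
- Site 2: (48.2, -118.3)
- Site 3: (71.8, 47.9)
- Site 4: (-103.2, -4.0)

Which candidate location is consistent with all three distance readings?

For each candidate, compare |candidate − station| to the reported distance:
Site 1: residuals N-04 8.4, N-05 113.0, N-06 70.7 → max 113.0 km
Site 2: residuals N-04 115.1, N-05 7.9, N-06 58.9 → max 115.1 km
Site 3: residuals N-04 28.2, N-05 158.4, N-06 123.1 → max 158.4 km
Site 4: residuals N-04 0.0, N-05 0.0, N-06 0.0 → max 0.0 km
Only Site 4 has all residuals ≈ 0.

Site 4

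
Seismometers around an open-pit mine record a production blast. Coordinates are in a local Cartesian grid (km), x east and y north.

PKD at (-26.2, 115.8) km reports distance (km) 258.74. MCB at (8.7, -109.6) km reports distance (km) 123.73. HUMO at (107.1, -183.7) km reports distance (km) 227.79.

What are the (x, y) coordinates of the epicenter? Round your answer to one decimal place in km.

-113.7 km east, -127.7 km north

Circle about each station: (x + 26.2)² + (y − 115.8)² = 258.74²; (x − 8.7)² + (y + 109.6)² = 123.73²; (x − 107.1)² + (y + 183.7)² = 227.79².
Subtracting the PKD equation from the MCB and HUMO equations removes the quadratic terms:
69.8 x − 450.8 y = 49629.04
266.6 x − 599.0 y = 46178.12
Solving the 2×2 system: x ≈ -113.7, y ≈ -127.7 km.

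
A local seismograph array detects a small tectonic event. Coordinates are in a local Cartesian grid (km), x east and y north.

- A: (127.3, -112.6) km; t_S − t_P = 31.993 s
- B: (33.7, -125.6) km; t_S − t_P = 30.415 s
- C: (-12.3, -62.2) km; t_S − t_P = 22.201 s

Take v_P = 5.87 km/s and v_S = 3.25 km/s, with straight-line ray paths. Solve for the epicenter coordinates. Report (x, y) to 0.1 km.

Distance from S−P lag: d = Δt · v_P v_S / (v_P − v_S) = Δt · (5.87·3.25)/(5.87−3.25) ≈ 7.2815·Δt.
So d_A = 232.96, d_B = 221.47, d_C = 161.66 km.
Circle about each station: (x − 127.3)² + (y + 112.6)² = 232.96²; (x − 33.7)² + (y + 125.6)² = 221.47²; (x + 12.3)² + (y + 62.2)² = 161.66².
Subtracting pairs of circle equations eliminates x²+y² and gives linear equations (the radical axes):
-187.2 x − 26.0 y = -6751.60
-279.2 x + 100.8 y = 3272.49
Solving the 2×2 system: x ≈ 22.8, y ≈ 95.6 km.

(22.8, 95.6)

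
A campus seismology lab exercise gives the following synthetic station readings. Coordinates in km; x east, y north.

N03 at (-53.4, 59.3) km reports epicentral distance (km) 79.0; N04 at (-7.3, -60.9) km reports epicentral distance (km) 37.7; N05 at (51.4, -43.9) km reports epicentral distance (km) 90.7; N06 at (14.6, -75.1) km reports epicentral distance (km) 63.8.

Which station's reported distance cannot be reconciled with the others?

Solve using three stations at a time. Using N04, N05, N06 (subtract circle equations pairwise → linear system) gives (x, y) ≈ (-39.3, -40.9).
Distances from that point to each station vs reported:
  N03: calculated 101.2 vs reported 79.0 → residual 22.2 km
  N04: calculated 37.7 vs reported 37.7 → residual 0.0 km
  N05: calculated 90.7 vs reported 90.7 → residual 0.0 km
  N06: calculated 63.8 vs reported 63.8 → residual 0.0 km
N04, N05, N06 are mutually consistent (residuals ≈ 0); N03 is off by 22.2 km.

N03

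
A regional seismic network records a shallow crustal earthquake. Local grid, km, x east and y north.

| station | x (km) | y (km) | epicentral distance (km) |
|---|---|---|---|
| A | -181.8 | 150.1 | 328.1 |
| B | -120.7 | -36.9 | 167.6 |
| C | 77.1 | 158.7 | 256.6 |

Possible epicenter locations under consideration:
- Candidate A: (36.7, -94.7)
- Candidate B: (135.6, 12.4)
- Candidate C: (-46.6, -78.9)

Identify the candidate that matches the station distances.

For each candidate, compare |candidate − station| to the reported distance:
Candidate A: residuals A 0.0, B 0.1, C 0.0 → max 0.1 km
Candidate B: residuals A 17.9, B 93.4, C 99.0 → max 99.0 km
Candidate C: residuals A 62.2, B 82.4, C 11.3 → max 82.4 km
Only Candidate A has all residuals ≈ 0.

Candidate A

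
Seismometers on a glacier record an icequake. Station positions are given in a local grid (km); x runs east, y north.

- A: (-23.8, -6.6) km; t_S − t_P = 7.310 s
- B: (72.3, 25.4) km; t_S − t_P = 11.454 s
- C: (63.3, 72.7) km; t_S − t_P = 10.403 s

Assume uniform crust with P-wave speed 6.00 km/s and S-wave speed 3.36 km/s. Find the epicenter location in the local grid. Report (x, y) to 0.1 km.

Distance from S−P lag: d = Δt · v_P v_S / (v_P − v_S) = Δt · (6.00·3.36)/(6.00−3.36) ≈ 7.6364·Δt.
So d_A = 55.82, d_B = 87.47, d_C = 79.44 km.
Circle about each station: (x + 23.8)² + (y + 6.6)² = 55.82²; (x − 72.3)² + (y − 25.4)² = 87.47²; (x − 63.3)² + (y − 72.7)² = 79.44².
Subtracting the A equation from the B and C equations removes the quadratic terms:
192.2 x + 64.0 y = 727.32
174.2 x + 158.6 y = 5487.34
Solving the 2×2 system: x ≈ -12.2, y ≈ 48.0 km.

-12.2 km east, 48.0 km north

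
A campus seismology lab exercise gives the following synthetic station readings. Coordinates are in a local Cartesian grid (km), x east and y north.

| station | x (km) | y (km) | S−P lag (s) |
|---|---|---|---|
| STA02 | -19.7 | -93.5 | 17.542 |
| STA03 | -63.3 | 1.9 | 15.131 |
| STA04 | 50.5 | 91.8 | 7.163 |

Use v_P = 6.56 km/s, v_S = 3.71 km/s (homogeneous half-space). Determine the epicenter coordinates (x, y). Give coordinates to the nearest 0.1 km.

x ≈ 62.4 km, y ≈ 31.8 km

Distance from S−P lag: d = Δt · v_P v_S / (v_P − v_S) = Δt · (6.56·3.71)/(6.56−3.71) ≈ 8.5395·Δt.
So d_STA02 = 149.80, d_STA03 = 129.21, d_STA04 = 61.17 km.
Circle about each station: (x + 19.7)² + (y + 93.5)² = 149.80²; (x + 63.3)² + (y − 1.9)² = 129.21²; (x − 50.5)² + (y − 91.8)² = 61.17².
Subtracting the STA02 equation from the STA03 and STA04 equations removes the quadratic terms:
-87.2 x + 190.8 y = 624.98
140.4 x + 370.6 y = 20545.42
Solving the 2×2 system: x ≈ 62.4, y ≈ 31.8 km.
Check against STA02 (with the unrounded x, y): √((x + 19.7)²+(y + 93.5)²) = 149.80 ≈ 149.80 km. ✓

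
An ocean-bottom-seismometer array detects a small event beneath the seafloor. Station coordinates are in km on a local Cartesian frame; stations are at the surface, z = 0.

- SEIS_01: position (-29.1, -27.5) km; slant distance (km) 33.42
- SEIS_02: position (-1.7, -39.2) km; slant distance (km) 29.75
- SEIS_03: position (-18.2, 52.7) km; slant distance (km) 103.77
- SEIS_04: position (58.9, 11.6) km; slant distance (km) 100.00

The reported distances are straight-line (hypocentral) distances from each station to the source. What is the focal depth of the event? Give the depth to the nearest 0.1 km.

depth ≈ 23.4 km

Each station gives a sphere (x−x_i)² + (y−y_i)² + z² = d_i² (stations at z=0).
Subtracting the SEIS_01 sphere from SEIS_02 and SEIS_03: z² cancels, leaving linear equations in x and y:
54.8 x − 23.4 y = 168.30
21.8 x + 160.4 y = -8145.85
Solving: x ≈ -17.593, y ≈ -48.393 km (keep extra digits for the depth step; rounded: -17.6, -48.4).
Then from the SEIS_01 sphere: z² = 33.42² − (x + 29.1)² − (y + 27.5)² with x = -17.593, y = -48.393, so z ≈ 23.409 ≈ 23.4 km.
Check against SEIS_04 (with the unrounded solution): distance 99.99 ≈ 100.00 km. ✓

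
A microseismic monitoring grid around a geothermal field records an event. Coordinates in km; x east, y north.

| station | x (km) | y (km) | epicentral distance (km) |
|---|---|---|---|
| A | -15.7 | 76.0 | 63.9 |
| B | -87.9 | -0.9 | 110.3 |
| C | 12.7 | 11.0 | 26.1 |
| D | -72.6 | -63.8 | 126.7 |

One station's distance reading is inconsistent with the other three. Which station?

Solve using three stations at a time. Using A, B, D (subtract circle equations pairwise → linear system) gives (x, y) ≈ (19.8, 22.9).
Distances from that point to each station vs reported:
  A: calculated 63.9 vs reported 63.9 → residual 0.0 km
  B: calculated 110.3 vs reported 110.3 → residual 0.0 km
  C: calculated 13.8 vs reported 26.1 → residual 12.3 km
  D: calculated 126.7 vs reported 126.7 → residual 0.0 km
A, B, D are mutually consistent (residuals ≈ 0); C is off by 12.3 km.

C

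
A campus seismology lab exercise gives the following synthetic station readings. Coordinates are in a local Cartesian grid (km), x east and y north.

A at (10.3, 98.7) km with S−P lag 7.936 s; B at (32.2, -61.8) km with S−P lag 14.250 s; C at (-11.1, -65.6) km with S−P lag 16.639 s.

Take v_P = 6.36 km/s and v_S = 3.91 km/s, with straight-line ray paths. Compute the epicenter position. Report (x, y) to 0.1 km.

86.4 km east, 72.3 km north

Distance from S−P lag: d = Δt · v_P v_S / (v_P − v_S) = Δt · (6.36·3.91)/(6.36−3.91) ≈ 10.1500·Δt.
So d_A = 80.55, d_B = 144.64, d_C = 168.89 km.
Circle about each station: (x − 10.3)² + (y − 98.7)² = 80.55²; (x − 32.2)² + (y + 61.8)² = 144.64²; (x + 11.1)² + (y + 65.6)² = 168.89².
Subtracting the A equation from the B and C equations removes the quadratic terms:
43.8 x − 321.0 y = -19424.13
-42.8 x − 328.6 y = -27456.74
Solving the 2×2 system: x ≈ 86.4, y ≈ 72.3 km.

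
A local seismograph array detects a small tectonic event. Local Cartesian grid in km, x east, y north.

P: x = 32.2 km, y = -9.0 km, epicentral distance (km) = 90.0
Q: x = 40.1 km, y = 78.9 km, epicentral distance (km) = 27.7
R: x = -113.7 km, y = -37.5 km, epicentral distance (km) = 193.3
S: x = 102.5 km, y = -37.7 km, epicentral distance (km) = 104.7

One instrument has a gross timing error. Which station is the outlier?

Solve using three stations at a time. Using Q, R, S (subtract circle equations pairwise → linear system) gives (x, y) ≈ (55.5, 55.9).
Distances from that point to each station vs reported:
  P: calculated 69.0 vs reported 90.0 → residual 21.0 km
  Q: calculated 27.7 vs reported 27.7 → residual 0.0 km
  R: calculated 193.3 vs reported 193.3 → residual 0.0 km
  S: calculated 104.7 vs reported 104.7 → residual 0.0 km
Q, R, S are mutually consistent (residuals ≈ 0); P is off by 21.0 km.

P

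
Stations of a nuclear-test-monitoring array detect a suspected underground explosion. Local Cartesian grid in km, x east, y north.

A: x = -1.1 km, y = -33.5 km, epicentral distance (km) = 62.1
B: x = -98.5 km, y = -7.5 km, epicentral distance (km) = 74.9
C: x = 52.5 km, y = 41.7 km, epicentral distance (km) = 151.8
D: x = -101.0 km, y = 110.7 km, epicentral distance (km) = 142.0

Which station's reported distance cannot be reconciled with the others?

Solve using three stations at a time. Using A, B, C (subtract circle equations pairwise → linear system) gives (x, y) ≈ (-53.3, -67.2).
Distances from that point to each station vs reported:
  A: calculated 62.1 vs reported 62.1 → residual 0.0 km
  B: calculated 74.9 vs reported 74.9 → residual 0.0 km
  C: calculated 151.8 vs reported 151.8 → residual 0.0 km
  D: calculated 184.2 vs reported 142.0 → residual 42.2 km
A, B, C are mutually consistent (residuals ≈ 0); D is off by 42.2 km.

D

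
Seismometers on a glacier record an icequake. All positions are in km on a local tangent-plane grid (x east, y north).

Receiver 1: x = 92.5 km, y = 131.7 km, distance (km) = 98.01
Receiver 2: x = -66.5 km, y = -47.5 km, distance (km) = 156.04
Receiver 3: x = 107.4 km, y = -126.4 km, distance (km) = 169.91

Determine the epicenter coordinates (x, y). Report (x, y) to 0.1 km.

Circle about each station: (x − 92.5)² + (y − 131.7)² = 98.01²; (x + 66.5)² + (y + 47.5)² = 156.04²; (x − 107.4)² + (y + 126.4)² = 169.91².
Subtracting the Receiver 1 equation from the Receiver 2 and Receiver 3 equations removes the quadratic terms:
-318.0 x − 358.4 y = -33965.16
29.8 x − 516.2 y = -17652.87
Solving the 2×2 system: x ≈ 64.1, y ≈ 37.9 km.
Check against Receiver 1 (with the unrounded x, y): √((x − 92.5)²+(y − 131.7)²) = 98.01 ≈ 98.01 km. ✓

x ≈ 64.1 km, y ≈ 37.9 km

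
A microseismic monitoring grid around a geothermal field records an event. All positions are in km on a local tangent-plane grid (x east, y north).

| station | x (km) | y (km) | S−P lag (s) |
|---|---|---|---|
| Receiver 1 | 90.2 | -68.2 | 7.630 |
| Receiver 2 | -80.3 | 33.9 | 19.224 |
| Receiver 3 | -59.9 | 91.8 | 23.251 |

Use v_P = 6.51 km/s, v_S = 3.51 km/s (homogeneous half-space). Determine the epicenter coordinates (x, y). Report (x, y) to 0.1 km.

Distance from S−P lag: d = Δt · v_P v_S / (v_P − v_S) = Δt · (6.51·3.51)/(6.51−3.51) ≈ 7.6167·Δt.
So d_Receiver 1 = 58.12, d_Receiver 2 = 146.42, d_Receiver 3 = 177.10 km.
Circle about each station: (x − 90.2)² + (y + 68.2)² = 58.12²; (x + 80.3)² + (y − 33.9)² = 146.42²; (x + 59.9)² + (y − 91.8)² = 177.10².
Subtracting pairs of circle equations eliminates x²+y² and gives linear equations (the radical axes):
-341.0 x + 204.2 y = -23250.86
-300.2 x + 320.0 y = -28758.51
Solving the 2×2 system: x ≈ 32.8, y ≈ -59.1 km.
Check against Receiver 1 (with the unrounded x, y): √((x − 90.2)²+(y + 68.2)²) = 58.13 ≈ 58.12 km. ✓

x ≈ 32.8 km, y ≈ -59.1 km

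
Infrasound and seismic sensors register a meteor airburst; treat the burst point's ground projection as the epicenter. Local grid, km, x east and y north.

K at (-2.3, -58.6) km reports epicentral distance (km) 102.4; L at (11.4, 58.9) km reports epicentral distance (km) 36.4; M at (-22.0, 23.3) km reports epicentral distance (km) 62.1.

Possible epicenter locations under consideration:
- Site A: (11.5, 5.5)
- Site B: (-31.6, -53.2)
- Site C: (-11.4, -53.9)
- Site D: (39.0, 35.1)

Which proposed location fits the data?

Site D

For each candidate, compare |candidate − station| to the reported distance:
Site A: residuals K 36.8, L 17.0, M 24.2 → max 36.8 km
Site B: residuals K 72.6, L 83.7, M 15.0 → max 83.7 km
Site C: residuals K 92.2, L 78.7, M 15.8 → max 92.2 km
Site D: residuals K 0.0, L 0.0, M 0.0 → max 0.0 km
Only Site D has all residuals ≈ 0.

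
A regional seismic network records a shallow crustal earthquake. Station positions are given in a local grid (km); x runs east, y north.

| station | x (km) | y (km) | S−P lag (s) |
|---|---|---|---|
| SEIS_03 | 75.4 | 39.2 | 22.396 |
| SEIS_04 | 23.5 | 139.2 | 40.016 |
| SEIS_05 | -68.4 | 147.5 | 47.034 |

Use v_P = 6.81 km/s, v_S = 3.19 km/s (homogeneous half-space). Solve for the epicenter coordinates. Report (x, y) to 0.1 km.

Distance from S−P lag: d = Δt · v_P v_S / (v_P − v_S) = Δt · (6.81·3.19)/(6.81−3.19) ≈ 6.0011·Δt.
So d_SEIS_03 = 134.40, d_SEIS_04 = 240.14, d_SEIS_05 = 282.25 km.
Circle about each station: (x − 75.4)² + (y − 39.2)² = 134.40²; (x − 23.5)² + (y − 139.2)² = 240.14²; (x + 68.4)² + (y − 147.5)² = 282.25².
Subtracting pairs of circle equations eliminates x²+y² and gives linear equations (the radical axes):
-103.8 x + 200.0 y = -26896.77
-287.6 x + 216.6 y = -42388.69
Solving the 2×2 system: x ≈ 75.7, y ≈ -95.2 km.
Check against SEIS_03 (with the unrounded x, y): √((x − 75.4)²+(y − 39.2)²) = 134.40 ≈ 134.40 km. ✓

(75.7, -95.2)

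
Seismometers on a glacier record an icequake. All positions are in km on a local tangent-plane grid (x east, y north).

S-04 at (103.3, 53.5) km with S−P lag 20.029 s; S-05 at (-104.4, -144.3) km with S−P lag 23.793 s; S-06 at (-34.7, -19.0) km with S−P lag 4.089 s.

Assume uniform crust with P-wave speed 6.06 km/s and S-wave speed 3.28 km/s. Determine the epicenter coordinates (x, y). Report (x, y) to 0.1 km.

(-33.2, 10.2)

Distance from S−P lag: d = Δt · v_P v_S / (v_P − v_S) = Δt · (6.06·3.28)/(6.06−3.28) ≈ 7.1499·Δt.
So d_S-04 = 143.21, d_S-05 = 170.12, d_S-06 = 29.24 km.
Circle about each station: (x − 103.3)² + (y − 53.5)² = 143.21²; (x + 104.4)² + (y + 144.3)² = 170.12²; (x + 34.7)² + (y + 19.0)² = 29.24².
Subtracting pairs of circle equations eliminates x²+y² and gives linear equations (the radical axes):
-415.4 x − 395.6 y = 9757.00
-276.0 x − 145.0 y = 7686.08
Solving the 2×2 system: x ≈ -33.2, y ≈ 10.2 km.
Check against S-04 (with the unrounded x, y): √((x − 103.3)²+(y − 53.5)²) = 143.21 ≈ 143.21 km. ✓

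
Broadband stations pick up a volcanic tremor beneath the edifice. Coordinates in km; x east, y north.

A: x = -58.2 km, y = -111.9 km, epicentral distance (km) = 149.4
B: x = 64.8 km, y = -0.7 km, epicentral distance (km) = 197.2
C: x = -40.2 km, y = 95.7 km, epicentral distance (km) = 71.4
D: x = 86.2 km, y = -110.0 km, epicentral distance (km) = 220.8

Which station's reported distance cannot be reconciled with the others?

Solve using three stations at a time. Using A, C, D (subtract circle equations pairwise → linear system) gives (x, y) ≈ (-79.5, 36.0).
Distances from that point to each station vs reported:
  A: calculated 149.4 vs reported 149.4 → residual 0.0 km
  B: calculated 148.9 vs reported 197.2 → residual 48.3 km
  C: calculated 71.4 vs reported 71.4 → residual 0.0 km
  D: calculated 220.8 vs reported 220.8 → residual 0.0 km
A, C, D are mutually consistent (residuals ≈ 0); B is off by 48.3 km.

B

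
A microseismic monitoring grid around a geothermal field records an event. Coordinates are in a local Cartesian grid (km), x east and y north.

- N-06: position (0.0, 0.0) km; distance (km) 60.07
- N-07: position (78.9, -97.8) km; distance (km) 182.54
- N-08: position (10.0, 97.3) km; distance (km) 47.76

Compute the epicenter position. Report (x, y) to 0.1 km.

-16.7 km east, 57.7 km north

Circle about each station: x² + y² = 60.07²; (x − 78.9)² + (y + 97.8)² = 182.54²; (x − 10.0)² + (y − 97.3)² = 47.76².
Subtracting the N-06 equation from the N-07 and N-08 equations removes the quadratic terms:
157.8 x − 195.6 y = -13922.40
20.0 x + 194.6 y = 10894.68
Solving the 2×2 system: x ≈ -16.7, y ≈ 57.7 km.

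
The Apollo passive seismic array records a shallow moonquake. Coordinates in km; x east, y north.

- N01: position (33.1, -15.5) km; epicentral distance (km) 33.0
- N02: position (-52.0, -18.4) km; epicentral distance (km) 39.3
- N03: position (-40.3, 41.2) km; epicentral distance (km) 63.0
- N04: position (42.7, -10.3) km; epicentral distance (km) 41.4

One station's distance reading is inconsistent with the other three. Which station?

N02

Solve using three stations at a time. Using N01, N03, N04 (subtract circle equations pairwise → linear system) gives (x, y) ≈ (1.5, -5.9).
Distances from that point to each station vs reported:
  N01: calculated 33.0 vs reported 33.0 → residual 0.0 km
  N02: calculated 55.0 vs reported 39.3 → residual 15.7 km
  N03: calculated 63.0 vs reported 63.0 → residual 0.0 km
  N04: calculated 41.4 vs reported 41.4 → residual 0.0 km
N01, N03, N04 are mutually consistent (residuals ≈ 0); N02 is off by 15.7 km.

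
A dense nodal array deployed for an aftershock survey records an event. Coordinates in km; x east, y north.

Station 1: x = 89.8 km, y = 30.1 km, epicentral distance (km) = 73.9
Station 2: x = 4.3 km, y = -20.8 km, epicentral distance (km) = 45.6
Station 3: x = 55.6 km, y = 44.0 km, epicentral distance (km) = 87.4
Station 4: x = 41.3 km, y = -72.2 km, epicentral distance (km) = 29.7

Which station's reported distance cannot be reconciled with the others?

Station 1

Solve using three stations at a time. Using Station 2, Station 3, Station 4 (subtract circle equations pairwise → linear system) gives (x, y) ≈ (44.3, -42.7).
Distances from that point to each station vs reported:
  Station 1: calculated 85.8 vs reported 73.9 → residual 11.9 km
  Station 2: calculated 45.6 vs reported 45.6 → residual 0.0 km
  Station 3: calculated 87.4 vs reported 87.4 → residual 0.0 km
  Station 4: calculated 29.7 vs reported 29.7 → residual 0.0 km
Station 2, Station 3, Station 4 are mutually consistent (residuals ≈ 0); Station 1 is off by 11.9 km.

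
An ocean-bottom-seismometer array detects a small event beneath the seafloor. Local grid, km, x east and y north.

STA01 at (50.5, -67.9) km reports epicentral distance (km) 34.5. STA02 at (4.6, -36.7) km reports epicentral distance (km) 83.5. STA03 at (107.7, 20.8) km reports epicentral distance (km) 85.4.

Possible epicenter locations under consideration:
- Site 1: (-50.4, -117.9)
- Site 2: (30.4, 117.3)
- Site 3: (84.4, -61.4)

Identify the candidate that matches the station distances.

Site 3

For each candidate, compare |candidate − station| to the reported distance:
Site 1: residuals STA01 78.1, STA02 14.6, STA03 124.9 → max 124.9 km
Site 2: residuals STA01 151.8, STA02 72.6, STA03 38.2 → max 151.8 km
Site 3: residuals STA01 0.0, STA02 0.0, STA03 0.0 → max 0.0 km
Only Site 3 has all residuals ≈ 0.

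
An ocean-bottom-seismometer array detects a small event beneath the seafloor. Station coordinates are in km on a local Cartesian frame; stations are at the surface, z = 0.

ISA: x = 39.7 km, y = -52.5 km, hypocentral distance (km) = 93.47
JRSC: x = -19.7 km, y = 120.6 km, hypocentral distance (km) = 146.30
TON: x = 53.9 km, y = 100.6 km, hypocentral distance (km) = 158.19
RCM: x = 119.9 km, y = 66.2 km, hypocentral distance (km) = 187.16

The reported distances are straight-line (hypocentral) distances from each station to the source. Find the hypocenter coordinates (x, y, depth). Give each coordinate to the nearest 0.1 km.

x ≈ -43.2 km, y ≈ -20.8 km, depth ≈ 29.3 km

Each station gives a sphere (x−x_i)² + (y−y_i)² + z² = d_i² (stations at z=0).
Subtracting the ISA sphere from JRSC and TON: z² cancels, leaving linear equations in x and y:
-118.8 x + 346.2 y = -2066.94
28.4 x + 306.2 y = -7594.21
Solving: x ≈ -43.200, y ≈ -20.795 km (keep extra digits for the depth step; rounded: -43.2, -20.8).
Then from the ISA sphere: z² = 93.47² − (x − 39.7)² − (y + 52.5)² with x = -43.200, y = -20.795, so z ≈ 29.309 ≈ 29.3 km.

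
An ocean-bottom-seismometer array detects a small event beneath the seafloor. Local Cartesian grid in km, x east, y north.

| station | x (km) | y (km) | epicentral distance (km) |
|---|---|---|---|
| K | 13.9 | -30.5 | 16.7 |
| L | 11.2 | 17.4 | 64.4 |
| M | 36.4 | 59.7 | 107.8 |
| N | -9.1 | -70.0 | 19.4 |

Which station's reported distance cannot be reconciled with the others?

Solve using three stations at a time. Using K, L, M (subtract circle equations pairwise → linear system) gives (x, y) ≈ (18.4, -46.6).
Distances from that point to each station vs reported:
  K: calculated 16.7 vs reported 16.7 → residual 0.0 km
  L: calculated 64.4 vs reported 64.4 → residual 0.0 km
  M: calculated 107.8 vs reported 107.8 → residual 0.0 km
  N: calculated 36.1 vs reported 19.4 → residual 16.7 km
K, L, M are mutually consistent (residuals ≈ 0); N is off by 16.7 km.

N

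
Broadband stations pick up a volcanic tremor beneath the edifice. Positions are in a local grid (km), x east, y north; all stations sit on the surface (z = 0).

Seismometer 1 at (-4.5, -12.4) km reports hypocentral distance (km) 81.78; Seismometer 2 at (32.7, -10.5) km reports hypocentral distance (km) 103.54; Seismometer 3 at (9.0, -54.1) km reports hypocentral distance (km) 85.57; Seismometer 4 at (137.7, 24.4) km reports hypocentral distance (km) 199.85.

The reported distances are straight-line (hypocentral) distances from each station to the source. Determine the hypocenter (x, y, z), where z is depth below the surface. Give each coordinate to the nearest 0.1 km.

Each station gives a sphere (x−x_i)² + (y−y_i)² + z² = d_i² (stations at z=0).
Subtracting the Seismometer 1 sphere from Seismometer 2 and Seismometer 3: z² cancels, leaving linear equations in x and y:
74.4 x + 3.8 y = -3027.03
27.0 x − 83.4 y = 2199.54
Solving: x ≈ -38.699, y ≈ -38.902 km (keep extra digits for the depth step; rounded: -38.7, -38.9).
Then from the Seismometer 1 sphere: z² = 81.78² − (x + 4.5)² − (y + 12.4)² with x = -38.699, y = -38.902, so z ≈ 69.398 ≈ 69.4 km.

x ≈ -38.7 km, y ≈ -38.9 km, depth ≈ 69.4 km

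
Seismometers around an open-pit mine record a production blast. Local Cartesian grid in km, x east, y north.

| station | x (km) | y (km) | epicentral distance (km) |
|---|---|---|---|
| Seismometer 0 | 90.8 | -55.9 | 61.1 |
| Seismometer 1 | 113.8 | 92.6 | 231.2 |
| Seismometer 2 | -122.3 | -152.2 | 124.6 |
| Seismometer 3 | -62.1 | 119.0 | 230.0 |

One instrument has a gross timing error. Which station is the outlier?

Seismometer 0

Solve using three stations at a time. Using Seismometer 1, Seismometer 2, Seismometer 3 (subtract circle equations pairwise → linear system) gives (x, y) ≈ (-7.3, -104.4).
Distances from that point to each station vs reported:
  Seismometer 0: calculated 109.4 vs reported 61.1 → residual 48.3 km
  Seismometer 1: calculated 231.2 vs reported 231.2 → residual 0.0 km
  Seismometer 2: calculated 124.6 vs reported 124.6 → residual 0.0 km
  Seismometer 3: calculated 230.0 vs reported 230.0 → residual 0.0 km
Seismometer 1, Seismometer 2, Seismometer 3 are mutually consistent (residuals ≈ 0); Seismometer 0 is off by 48.3 km.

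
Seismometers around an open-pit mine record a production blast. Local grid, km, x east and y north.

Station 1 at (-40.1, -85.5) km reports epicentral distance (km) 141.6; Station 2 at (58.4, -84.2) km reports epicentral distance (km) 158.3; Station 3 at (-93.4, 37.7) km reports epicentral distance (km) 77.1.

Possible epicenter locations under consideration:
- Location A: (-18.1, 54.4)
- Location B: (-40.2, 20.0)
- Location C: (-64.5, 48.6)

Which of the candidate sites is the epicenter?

Location A

For each candidate, compare |candidate − station| to the reported distance:
Location A: residuals Station 1 0.0, Station 2 0.0, Station 3 0.0 → max 0.0 km
Location B: residuals Station 1 36.1, Station 2 14.8, Station 3 21.0 → max 36.1 km
Location C: residuals Station 1 5.3, Station 2 22.6, Station 3 46.2 → max 46.2 km
Only Location A has all residuals ≈ 0.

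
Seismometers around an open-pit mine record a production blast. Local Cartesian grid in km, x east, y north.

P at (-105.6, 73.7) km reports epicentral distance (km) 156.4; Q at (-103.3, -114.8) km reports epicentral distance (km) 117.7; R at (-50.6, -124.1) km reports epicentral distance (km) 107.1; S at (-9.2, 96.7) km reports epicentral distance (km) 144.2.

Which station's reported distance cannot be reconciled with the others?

Solve using three stations at a time. Using P, Q, S (subtract circle equations pairwise → linear system) gives (x, y) ≈ (-6.7, -47.5).
Distances from that point to each station vs reported:
  P: calculated 156.4 vs reported 156.4 → residual 0.0 km
  Q: calculated 117.7 vs reported 117.7 → residual 0.0 km
  R: calculated 88.3 vs reported 107.1 → residual 18.8 km
  S: calculated 144.2 vs reported 144.2 → residual 0.0 km
P, Q, S are mutually consistent (residuals ≈ 0); R is off by 18.8 km.

R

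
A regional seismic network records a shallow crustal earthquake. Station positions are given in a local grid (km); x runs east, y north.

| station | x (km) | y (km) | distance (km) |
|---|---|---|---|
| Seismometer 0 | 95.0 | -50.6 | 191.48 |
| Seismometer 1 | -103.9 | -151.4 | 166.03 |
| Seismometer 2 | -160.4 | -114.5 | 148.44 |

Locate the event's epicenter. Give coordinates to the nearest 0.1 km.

-85.4 km east, 13.6 km north

Circle about each station: (x − 95.0)² + (y + 50.6)² = 191.48²; (x + 103.9)² + (y + 151.4)² = 166.03²; (x + 160.4)² + (y + 114.5)² = 148.44².
Subtracting the Seismometer 0 equation from the Seismometer 1 and Seismometer 2 equations removes the quadratic terms:
-397.8 x − 201.6 y = 31230.44
-510.8 x − 127.8 y = 41883.21
Solving the 2×2 system: x ≈ -85.4, y ≈ 13.6 km.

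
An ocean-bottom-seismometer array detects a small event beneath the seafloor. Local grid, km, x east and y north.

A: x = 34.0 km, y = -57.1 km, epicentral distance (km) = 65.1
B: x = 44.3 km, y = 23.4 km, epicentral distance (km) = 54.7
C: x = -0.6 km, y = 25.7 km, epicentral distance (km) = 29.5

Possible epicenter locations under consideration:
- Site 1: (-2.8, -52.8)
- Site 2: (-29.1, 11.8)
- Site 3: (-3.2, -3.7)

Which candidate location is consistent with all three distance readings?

Site 3

For each candidate, compare |candidate − station| to the reported distance:
Site 1: residuals A 28.0, B 34.9, C 49.0 → max 49.0 km
Site 2: residuals A 28.3, B 19.6, C 2.2 → max 28.3 km
Site 3: residuals A 0.0, B 0.0, C 0.0 → max 0.0 km
Only Site 3 has all residuals ≈ 0.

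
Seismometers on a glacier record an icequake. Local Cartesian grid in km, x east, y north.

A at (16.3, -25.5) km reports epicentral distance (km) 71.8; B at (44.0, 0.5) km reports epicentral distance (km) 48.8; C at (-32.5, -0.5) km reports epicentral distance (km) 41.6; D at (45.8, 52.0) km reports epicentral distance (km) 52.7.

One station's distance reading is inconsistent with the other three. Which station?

A

Solve using three stations at a time. Using B, C, D (subtract circle equations pairwise → linear system) gives (x, y) ≈ (1.2, 23.9).
Distances from that point to each station vs reported:
  A: calculated 51.7 vs reported 71.8 → residual 20.1 km
  B: calculated 48.8 vs reported 48.8 → residual 0.0 km
  C: calculated 41.6 vs reported 41.6 → residual 0.0 km
  D: calculated 52.7 vs reported 52.7 → residual 0.0 km
B, C, D are mutually consistent (residuals ≈ 0); A is off by 20.1 km.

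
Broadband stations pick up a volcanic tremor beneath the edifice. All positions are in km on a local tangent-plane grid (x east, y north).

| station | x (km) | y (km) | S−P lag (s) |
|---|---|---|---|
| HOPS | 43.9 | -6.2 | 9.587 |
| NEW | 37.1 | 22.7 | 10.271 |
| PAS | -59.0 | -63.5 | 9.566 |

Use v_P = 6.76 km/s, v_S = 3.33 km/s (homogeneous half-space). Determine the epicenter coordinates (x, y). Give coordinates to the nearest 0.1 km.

x ≈ -18.3 km, y ≈ -15.7 km

Distance from S−P lag: d = Δt · v_P v_S / (v_P − v_S) = Δt · (6.76·3.33)/(6.76−3.33) ≈ 6.5629·Δt.
So d_HOPS = 62.92, d_NEW = 67.41, d_PAS = 62.78 km.
Circle about each station: (x − 43.9)² + (y + 6.2)² = 62.92²; (x − 37.1)² + (y − 22.7)² = 67.41²; (x + 59.0)² + (y + 63.5)² = 62.78².
Subtracting pairs of circle equations eliminates x²+y² and gives linear equations (the radical axes):
-13.6 x + 57.8 y = -659.13
-205.8 x − 114.6 y = 5565.20
Solving the 2×2 system: x ≈ -18.3, y ≈ -15.7 km.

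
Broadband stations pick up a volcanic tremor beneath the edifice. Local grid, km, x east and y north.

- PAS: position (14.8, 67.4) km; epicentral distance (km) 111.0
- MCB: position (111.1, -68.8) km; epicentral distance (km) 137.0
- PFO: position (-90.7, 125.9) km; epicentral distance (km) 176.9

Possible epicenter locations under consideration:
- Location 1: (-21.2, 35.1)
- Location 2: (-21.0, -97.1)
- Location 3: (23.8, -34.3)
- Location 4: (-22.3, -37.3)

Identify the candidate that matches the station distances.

Location 4

For each candidate, compare |candidate − station| to the reported distance:
Location 1: residuals PAS 62.6, MCB 31.2, PFO 62.6 → max 62.6 km
Location 2: residuals PAS 57.4, MCB 1.9, PFO 56.7 → max 57.4 km
Location 3: residuals PAS 8.9, MCB 43.1, PFO 20.0 → max 43.1 km
Location 4: residuals PAS 0.1, MCB 0.1, PFO 0.1 → max 0.1 km
Only Location 4 has all residuals ≈ 0.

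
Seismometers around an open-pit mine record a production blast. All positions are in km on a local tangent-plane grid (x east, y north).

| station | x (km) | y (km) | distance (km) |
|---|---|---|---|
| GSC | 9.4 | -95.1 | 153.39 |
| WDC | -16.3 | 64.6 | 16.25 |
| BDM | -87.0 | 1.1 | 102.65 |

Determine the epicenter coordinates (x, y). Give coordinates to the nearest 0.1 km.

-1.5 km east, 57.9 km north

Circle about each station: (x − 9.4)² + (y + 95.1)² = 153.39²; (x + 16.3)² + (y − 64.6)² = 16.25²; (x + 87.0)² + (y − 1.1)² = 102.65².
Subtracting pairs of circle equations eliminates x²+y² and gives linear equations (the radical axes):
-51.4 x + 319.4 y = 18570.91
-192.8 x + 192.4 y = 11429.31
Solving the 2×2 system: x ≈ -1.5, y ≈ 57.9 km.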